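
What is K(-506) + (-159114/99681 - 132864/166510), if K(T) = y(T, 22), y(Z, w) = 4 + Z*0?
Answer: 4442240786/2766313885 ≈ 1.6058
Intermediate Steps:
y(Z, w) = 4 (y(Z, w) = 4 + 0 = 4)
K(T) = 4
K(-506) + (-159114/99681 - 132864/166510) = 4 + (-159114/99681 - 132864/166510) = 4 + (-159114*1/99681 - 132864*1/166510) = 4 + (-53038/33227 - 66432/83255) = 4 - 6623014754/2766313885 = 4442240786/2766313885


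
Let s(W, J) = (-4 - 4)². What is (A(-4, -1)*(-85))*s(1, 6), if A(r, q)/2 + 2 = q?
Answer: 32640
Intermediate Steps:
s(W, J) = 64 (s(W, J) = (-8)² = 64)
A(r, q) = -4 + 2*q
(A(-4, -1)*(-85))*s(1, 6) = ((-4 + 2*(-1))*(-85))*64 = ((-4 - 2)*(-85))*64 = -6*(-85)*64 = 510*64 = 32640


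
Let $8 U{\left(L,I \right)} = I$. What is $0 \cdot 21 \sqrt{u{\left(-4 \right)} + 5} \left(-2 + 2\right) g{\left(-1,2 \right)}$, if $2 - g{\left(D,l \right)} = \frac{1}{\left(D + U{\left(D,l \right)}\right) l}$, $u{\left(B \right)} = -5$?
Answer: $0$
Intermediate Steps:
$U{\left(L,I \right)} = \frac{I}{8}$
$g{\left(D,l \right)} = 2 - \frac{1}{l \left(D + \frac{l}{8}\right)}$ ($g{\left(D,l \right)} = 2 - \frac{1}{\left(D + \frac{l}{8}\right) l} = 2 - \frac{1}{l \left(D + \frac{l}{8}\right)}$)
$0 \cdot 21 \sqrt{u{\left(-4 \right)} + 5} \left(-2 + 2\right) g{\left(-1,2 \right)} = 0 \cdot 21 \sqrt{-5 + 5} \left(-2 + 2\right) \frac{2 \left(-4 + 2^{2} + 8 \left(-1\right) 2\right)}{2 \left(2 + 8 \left(-1\right)\right)} = 0 \sqrt{0} \cdot 0 \cdot 2 \cdot \frac{1}{2} \frac{1}{2 - 8} \left(-4 + 4 - 16\right) = 0 \cdot 0 \cdot 0 \cdot 2 \cdot \frac{1}{2} \frac{1}{-6} \left(-16\right) = 0 \cdot 0 \cdot 2 \cdot \frac{1}{2} \left(- \frac{1}{6}\right) \left(-16\right) = 0 \cdot \frac{8}{3} = 0$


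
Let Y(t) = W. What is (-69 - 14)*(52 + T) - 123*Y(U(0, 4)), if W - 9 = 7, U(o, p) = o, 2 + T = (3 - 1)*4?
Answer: -6782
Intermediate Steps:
T = 6 (T = -2 + (3 - 1)*4 = -2 + 2*4 = -2 + 8 = 6)
W = 16 (W = 9 + 7 = 16)
Y(t) = 16
(-69 - 14)*(52 + T) - 123*Y(U(0, 4)) = (-69 - 14)*(52 + 6) - 123*16 = -83*58 - 1968 = -4814 - 1968 = -6782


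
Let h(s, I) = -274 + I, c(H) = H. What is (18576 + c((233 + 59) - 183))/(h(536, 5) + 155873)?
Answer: 18685/155604 ≈ 0.12008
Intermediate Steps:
(18576 + c((233 + 59) - 183))/(h(536, 5) + 155873) = (18576 + ((233 + 59) - 183))/((-274 + 5) + 155873) = (18576 + (292 - 183))/(-269 + 155873) = (18576 + 109)/155604 = 18685*(1/155604) = 18685/155604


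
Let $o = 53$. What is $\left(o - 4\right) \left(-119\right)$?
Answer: $-5831$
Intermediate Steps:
$\left(o - 4\right) \left(-119\right) = \left(53 - 4\right) \left(-119\right) = 49 \left(-119\right) = -5831$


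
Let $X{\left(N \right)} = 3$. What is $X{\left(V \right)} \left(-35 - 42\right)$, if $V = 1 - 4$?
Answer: $-231$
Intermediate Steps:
$V = -3$
$X{\left(V \right)} \left(-35 - 42\right) = 3 \left(-35 - 42\right) = 3 \left(-77\right) = -231$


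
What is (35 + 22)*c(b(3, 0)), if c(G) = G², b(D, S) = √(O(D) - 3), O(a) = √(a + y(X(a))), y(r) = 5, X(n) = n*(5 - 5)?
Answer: -171 + 114*√2 ≈ -9.7796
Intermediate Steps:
X(n) = 0 (X(n) = n*0 = 0)
O(a) = √(5 + a) (O(a) = √(a + 5) = √(5 + a))
b(D, S) = √(-3 + √(5 + D)) (b(D, S) = √(√(5 + D) - 3) = √(-3 + √(5 + D)))
(35 + 22)*c(b(3, 0)) = (35 + 22)*(√(-3 + √(5 + 3)))² = 57*(√(-3 + √8))² = 57*(√(-3 + 2*√2))² = 57*(-3 + 2*√2) = -171 + 114*√2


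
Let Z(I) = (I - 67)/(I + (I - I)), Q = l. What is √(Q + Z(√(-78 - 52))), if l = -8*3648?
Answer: √(-493192700 + 8710*I*√130)/130 ≈ 0.017199 + 170.83*I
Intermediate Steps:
l = -29184
Q = -29184
Z(I) = (-67 + I)/I (Z(I) = (-67 + I)/(I + 0) = (-67 + I)/I)
√(Q + Z(√(-78 - 52))) = √(-29184 + (-67 + √(-78 - 52))/(√(-78 - 52))) = √(-29184 + (-67 + √(-130))/(√(-130))) = √(-29184 + (-67 + I*√130)/((I*√130))) = √(-29184 + (-I*√130/130)*(-67 + I*√130)) = √(-29184 - I*√130*(-67 + I*√130)/130)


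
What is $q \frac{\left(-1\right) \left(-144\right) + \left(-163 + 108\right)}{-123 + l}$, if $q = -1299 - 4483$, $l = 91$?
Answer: $\frac{257299}{16} \approx 16081.0$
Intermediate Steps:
$q = -5782$ ($q = -1299 - 4483 = -5782$)
$q \frac{\left(-1\right) \left(-144\right) + \left(-163 + 108\right)}{-123 + l} = - 5782 \frac{\left(-1\right) \left(-144\right) + \left(-163 + 108\right)}{-123 + 91} = - 5782 \frac{144 - 55}{-32} = - 5782 \cdot 89 \left(- \frac{1}{32}\right) = \left(-5782\right) \left(- \frac{89}{32}\right) = \frac{257299}{16}$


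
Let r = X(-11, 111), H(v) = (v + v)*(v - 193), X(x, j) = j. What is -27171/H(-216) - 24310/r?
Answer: -159196343/726384 ≈ -219.16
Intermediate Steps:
H(v) = 2*v*(-193 + v) (H(v) = (2*v)*(-193 + v) = 2*v*(-193 + v))
r = 111
-27171/H(-216) - 24310/r = -27171*(-1/(432*(-193 - 216))) - 24310/111 = -27171/(2*(-216)*(-409)) - 24310*1/111 = -27171/176688 - 24310/111 = -27171*1/176688 - 24310/111 = -3019/19632 - 24310/111 = -159196343/726384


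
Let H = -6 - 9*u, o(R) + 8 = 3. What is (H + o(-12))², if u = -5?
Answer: 1156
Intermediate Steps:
o(R) = -5 (o(R) = -8 + 3 = -5)
H = 39 (H = -6 - 9*(-5) = -6 + 45 = 39)
(H + o(-12))² = (39 - 5)² = 34² = 1156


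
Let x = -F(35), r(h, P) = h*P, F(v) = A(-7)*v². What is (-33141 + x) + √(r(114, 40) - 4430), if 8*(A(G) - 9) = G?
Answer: -344753/8 + √130 ≈ -43083.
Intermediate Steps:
A(G) = 9 + G/8
F(v) = 65*v²/8 (F(v) = (9 + (⅛)*(-7))*v² = (9 - 7/8)*v² = 65*v²/8)
r(h, P) = P*h
x = -79625/8 (x = -65*35²/8 = -65*1225/8 = -1*79625/8 = -79625/8 ≈ -9953.1)
(-33141 + x) + √(r(114, 40) - 4430) = (-33141 - 79625/8) + √(40*114 - 4430) = -344753/8 + √(4560 - 4430) = -344753/8 + √130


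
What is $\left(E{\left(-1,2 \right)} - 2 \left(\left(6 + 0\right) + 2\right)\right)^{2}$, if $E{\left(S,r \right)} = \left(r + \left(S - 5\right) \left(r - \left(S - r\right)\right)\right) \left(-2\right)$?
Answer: $1600$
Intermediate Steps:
$E{\left(S,r \right)} = - 2 r - 2 \left(-5 + S\right) \left(- S + 2 r\right)$ ($E{\left(S,r \right)} = \left(r + \left(-5 + S\right) \left(- S + 2 r\right)\right) \left(-2\right) = - 2 r - 2 \left(-5 + S\right) \left(- S + 2 r\right)$)
$\left(E{\left(-1,2 \right)} - 2 \left(\left(6 + 0\right) + 2\right)\right)^{2} = \left(\left(\left(-10\right) \left(-1\right) + 2 \left(-1\right)^{2} + 18 \cdot 2 - \left(-4\right) 2\right) - 2 \left(\left(6 + 0\right) + 2\right)\right)^{2} = \left(\left(10 + 2 \cdot 1 + 36 + 8\right) - 2 \left(6 + 2\right)\right)^{2} = \left(\left(10 + 2 + 36 + 8\right) - 16\right)^{2} = \left(56 - 16\right)^{2} = 40^{2} = 1600$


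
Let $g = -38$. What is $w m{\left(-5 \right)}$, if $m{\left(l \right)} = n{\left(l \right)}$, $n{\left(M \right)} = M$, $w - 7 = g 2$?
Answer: $345$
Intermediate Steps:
$w = -69$ ($w = 7 - 76 = -69$)
$m{\left(l \right)} = l$
$w m{\left(-5 \right)} = \left(-69\right) \left(-5\right) = 345$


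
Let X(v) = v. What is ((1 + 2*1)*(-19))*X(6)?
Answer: -342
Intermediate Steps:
((1 + 2*1)*(-19))*X(6) = ((1 + 2*1)*(-19))*6 = ((1 + 2)*(-19))*6 = (3*(-19))*6 = -57*6 = -342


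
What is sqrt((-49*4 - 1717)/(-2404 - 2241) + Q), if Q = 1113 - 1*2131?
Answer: I*sqrt(21955507565)/4645 ≈ 31.9*I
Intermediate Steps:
Q = -1018 (Q = 1113 - 2131 = -1018)
sqrt((-49*4 - 1717)/(-2404 - 2241) + Q) = sqrt((-49*4 - 1717)/(-2404 - 2241) - 1018) = sqrt((-196 - 1717)/(-4645) - 1018) = sqrt(-1913*(-1/4645) - 1018) = sqrt(1913/4645 - 1018) = sqrt(-4726697/4645) = I*sqrt(21955507565)/4645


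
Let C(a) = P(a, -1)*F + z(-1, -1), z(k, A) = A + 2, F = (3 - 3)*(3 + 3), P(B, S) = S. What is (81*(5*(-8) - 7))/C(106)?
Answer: -3807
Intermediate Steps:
F = 0 (F = 0*6 = 0)
z(k, A) = 2 + A
C(a) = 1 (C(a) = -1*0 + (2 - 1) = 0 + 1 = 1)
(81*(5*(-8) - 7))/C(106) = (81*(5*(-8) - 7))/1 = (81*(-40 - 7))*1 = (81*(-47))*1 = -3807*1 = -3807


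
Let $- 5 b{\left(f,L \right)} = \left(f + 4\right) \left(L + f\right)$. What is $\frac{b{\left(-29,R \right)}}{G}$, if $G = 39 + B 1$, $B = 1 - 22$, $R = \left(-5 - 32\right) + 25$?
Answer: $- \frac{205}{18} \approx -11.389$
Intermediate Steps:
$R = -12$ ($R = -37 + 25 = -12$)
$B = -21$ ($B = 1 - 22 = -21$)
$b{\left(f,L \right)} = - \frac{\left(4 + f\right) \left(L + f\right)}{5}$ ($b{\left(f,L \right)} = - \frac{\left(f + 4\right) \left(L + f\right)}{5} = - \frac{\left(4 + f\right) \left(L + f\right)}{5}$)
$G = 18$ ($G = 39 - 21 = 18$)
$\frac{b{\left(-29,R \right)}}{G} = \frac{\left(- \frac{4}{5}\right) \left(-12\right) - - \frac{116}{5} - \frac{\left(-29\right)^{2}}{5} - \left(- \frac{12}{5}\right) \left(-29\right)}{18} = \left(\frac{48}{5} + \frac{116}{5} - \frac{841}{5} - \frac{348}{5}\right) \frac{1}{18} = \left(-205\right) \frac{1}{18} = - \frac{205}{18}$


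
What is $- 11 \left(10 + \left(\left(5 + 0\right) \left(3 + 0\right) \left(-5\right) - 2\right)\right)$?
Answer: $737$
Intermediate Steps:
$- 11 \left(10 + \left(\left(5 + 0\right) \left(3 + 0\right) \left(-5\right) - 2\right)\right) = - 11 \left(10 + \left(5 \cdot 3 \left(-5\right) - 2\right)\right) = - 11 \left(10 + \left(15 \left(-5\right) - 2\right)\right) = - 11 \left(10 - 77\right) = \left(-11\right) \left(-67\right) = 737$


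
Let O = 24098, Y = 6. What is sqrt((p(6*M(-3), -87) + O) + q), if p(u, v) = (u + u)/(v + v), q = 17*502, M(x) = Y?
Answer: 2*sqrt(6860791)/29 ≈ 180.64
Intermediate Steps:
M(x) = 6
q = 8534
p(u, v) = u/v (p(u, v) = (2*u)/((2*v)) = (2*u)*(1/(2*v)) = u/v)
sqrt((p(6*M(-3), -87) + O) + q) = sqrt(((6*6)/(-87) + 24098) + 8534) = sqrt((36*(-1/87) + 24098) + 8534) = sqrt((-12/29 + 24098) + 8534) = sqrt(698830/29 + 8534) = sqrt(946316/29) = 2*sqrt(6860791)/29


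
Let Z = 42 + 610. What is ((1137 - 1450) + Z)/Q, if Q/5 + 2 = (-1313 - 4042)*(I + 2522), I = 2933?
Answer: -339/146057635 ≈ -2.3210e-6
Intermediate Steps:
Z = 652
Q = -146057635 (Q = -10 + 5*((-1313 - 4042)*(2933 + 2522)) = -10 + 5*(-5355*5455) = -10 + 5*(-29211525) = -10 - 146057625 = -146057635)
((1137 - 1450) + Z)/Q = ((1137 - 1450) + 652)/(-146057635) = (-313 + 652)*(-1/146057635) = 339*(-1/146057635) = -339/146057635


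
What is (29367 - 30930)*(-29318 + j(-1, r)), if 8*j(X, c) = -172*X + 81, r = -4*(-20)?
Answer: 366196833/8 ≈ 4.5775e+7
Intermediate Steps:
r = 80
j(X, c) = 81/8 - 43*X/2 (j(X, c) = (-172*X + 81)/8 = (81 - 172*X)/8 = 81/8 - 43*X/2)
(29367 - 30930)*(-29318 + j(-1, r)) = (29367 - 30930)*(-29318 + (81/8 - 43/2*(-1))) = -1563*(-29318 + (81/8 + 43/2)) = -1563*(-29318 + 253/8) = -1563*(-234291/8) = 366196833/8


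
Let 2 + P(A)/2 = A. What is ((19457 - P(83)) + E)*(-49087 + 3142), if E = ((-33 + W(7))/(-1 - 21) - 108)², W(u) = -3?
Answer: -170161672275/121 ≈ -1.4063e+9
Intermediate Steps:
P(A) = -4 + 2*A
E = 1368900/121 (E = ((-33 - 3)/(-1 - 21) - 108)² = (-36/(-22) - 108)² = (-36*(-1/22) - 108)² = (18/11 - 108)² = (-1170/11)² = 1368900/121 ≈ 11313.)
((19457 - P(83)) + E)*(-49087 + 3142) = ((19457 - (-4 + 2*83)) + 1368900/121)*(-49087 + 3142) = ((19457 - (-4 + 166)) + 1368900/121)*(-45945) = ((19457 - 1*162) + 1368900/121)*(-45945) = ((19457 - 162) + 1368900/121)*(-45945) = (19295 + 1368900/121)*(-45945) = (3703595/121)*(-45945) = -170161672275/121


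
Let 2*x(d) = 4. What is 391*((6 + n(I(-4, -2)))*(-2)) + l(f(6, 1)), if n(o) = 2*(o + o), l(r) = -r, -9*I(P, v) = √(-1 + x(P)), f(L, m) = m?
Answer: -39109/9 ≈ -4345.4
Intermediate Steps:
x(d) = 2 (x(d) = (½)*4 = 2)
I(P, v) = -⅑ (I(P, v) = -√(-1 + 2)/9 = -√1/9 = -⅑*1 = -⅑)
n(o) = 4*o (n(o) = 2*(2*o) = 4*o)
391*((6 + n(I(-4, -2)))*(-2)) + l(f(6, 1)) = 391*((6 + 4*(-⅑))*(-2)) - 1*1 = 391*((6 - 4/9)*(-2)) - 1 = 391*((50/9)*(-2)) - 1 = 391*(-100/9) - 1 = -39100/9 - 1 = -39109/9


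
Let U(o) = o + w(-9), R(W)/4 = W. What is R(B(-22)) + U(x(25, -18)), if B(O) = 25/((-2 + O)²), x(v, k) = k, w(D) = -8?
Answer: -3719/144 ≈ -25.826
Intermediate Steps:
B(O) = 25/(-2 + O)²
R(W) = 4*W
U(o) = -8 + o (U(o) = o - 8 = -8 + o)
R(B(-22)) + U(x(25, -18)) = 4*(25/(-2 - 22)²) + (-8 - 18) = 4*(25/(-24)²) - 26 = 4*(25*(1/576)) - 26 = 4*(25/576) - 26 = 25/144 - 26 = -3719/144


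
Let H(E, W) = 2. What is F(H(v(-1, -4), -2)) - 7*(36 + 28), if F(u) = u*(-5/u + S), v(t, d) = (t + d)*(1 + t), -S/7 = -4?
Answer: -397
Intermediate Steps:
S = 28 (S = -7*(-4) = 28)
v(t, d) = (1 + t)*(d + t) (v(t, d) = (d + t)*(1 + t) = (1 + t)*(d + t))
F(u) = u*(28 - 5/u) (F(u) = u*(-5/u + 28) = u*(28 - 5/u))
F(H(v(-1, -4), -2)) - 7*(36 + 28) = (-5 + 28*2) - 7*(36 + 28) = (-5 + 56) - 7*64 = 51 - 448 = -397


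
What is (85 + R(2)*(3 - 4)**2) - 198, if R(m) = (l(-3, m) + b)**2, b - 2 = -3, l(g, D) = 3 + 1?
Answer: -104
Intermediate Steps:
l(g, D) = 4
b = -1 (b = 2 - 3 = -1)
R(m) = 9 (R(m) = (4 - 1)**2 = 3**2 = 9)
(85 + R(2)*(3 - 4)**2) - 198 = (85 + 9*(3 - 4)**2) - 198 = (85 + 9*(-1)**2) - 198 = (85 + 9*1) - 198 = (85 + 9) - 198 = 94 - 198 = -104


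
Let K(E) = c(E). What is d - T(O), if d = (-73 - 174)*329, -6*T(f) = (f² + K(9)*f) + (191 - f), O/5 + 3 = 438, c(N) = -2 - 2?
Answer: 4232363/6 ≈ 7.0539e+5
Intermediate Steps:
c(N) = -4
O = 2175 (O = -15 + 5*438 = -15 + 2190 = 2175)
K(E) = -4
T(f) = -191/6 - f²/6 + 5*f/6 (T(f) = -((f² - 4*f) + (191 - f))/6 = -(191 + f² - 5*f)/6 = -191/6 - f²/6 + 5*f/6)
d = -81263 (d = -247*329 = -81263)
d - T(O) = -81263 - (-191/6 - ⅙*2175² + (⅚)*2175) = -81263 - (-191/6 - ⅙*4730625 + 3625/2) = -81263 - (-191/6 - 1576875/2 + 3625/2) = -81263 - 1*(-4719941/6) = -81263 + 4719941/6 = 4232363/6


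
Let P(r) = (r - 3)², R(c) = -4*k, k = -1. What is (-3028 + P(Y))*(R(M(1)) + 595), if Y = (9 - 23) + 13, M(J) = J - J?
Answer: -1804188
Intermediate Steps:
M(J) = 0
R(c) = 4 (R(c) = -4*(-1) = 4)
Y = -1 (Y = -14 + 13 = -1)
P(r) = (-3 + r)²
(-3028 + P(Y))*(R(M(1)) + 595) = (-3028 + (-3 - 1)²)*(4 + 595) = (-3028 + (-4)²)*599 = (-3028 + 16)*599 = -3012*599 = -1804188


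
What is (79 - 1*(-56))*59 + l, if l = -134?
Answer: 7831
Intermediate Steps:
(79 - 1*(-56))*59 + l = (79 - 1*(-56))*59 - 134 = (79 + 56)*59 - 134 = 135*59 - 134 = 7965 - 134 = 7831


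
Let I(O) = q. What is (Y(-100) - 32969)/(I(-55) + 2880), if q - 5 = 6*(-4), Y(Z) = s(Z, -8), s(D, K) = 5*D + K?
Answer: -33477/2861 ≈ -11.701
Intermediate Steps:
s(D, K) = K + 5*D
Y(Z) = -8 + 5*Z
q = -19 (q = 5 + 6*(-4) = 5 - 24 = -19)
I(O) = -19
(Y(-100) - 32969)/(I(-55) + 2880) = ((-8 + 5*(-100)) - 32969)/(-19 + 2880) = ((-8 - 500) - 32969)/2861 = (-508 - 32969)*(1/2861) = -33477*1/2861 = -33477/2861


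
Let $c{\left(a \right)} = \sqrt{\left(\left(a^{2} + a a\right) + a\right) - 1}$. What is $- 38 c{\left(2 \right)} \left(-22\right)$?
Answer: $2508$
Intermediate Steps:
$c{\left(a \right)} = \sqrt{-1 + a + 2 a^{2}}$ ($c{\left(a \right)} = \sqrt{\left(\left(a^{2} + a^{2}\right) + a\right) - 1} = \sqrt{\left(2 a^{2} + a\right) - 1} = \sqrt{\left(a + 2 a^{2}\right) - 1} = \sqrt{-1 + a + 2 a^{2}}$)
$- 38 c{\left(2 \right)} \left(-22\right) = - 38 \sqrt{-1 + 2 + 2 \cdot 2^{2}} \left(-22\right) = - 38 \sqrt{-1 + 2 + 2 \cdot 4} \left(-22\right) = - 38 \sqrt{-1 + 2 + 8} \left(-22\right) = - 38 \sqrt{9} \left(-22\right) = \left(-38\right) 3 \left(-22\right) = \left(-114\right) \left(-22\right) = 2508$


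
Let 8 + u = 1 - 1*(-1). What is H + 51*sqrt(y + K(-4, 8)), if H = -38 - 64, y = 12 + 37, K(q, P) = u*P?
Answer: -51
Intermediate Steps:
u = -6 (u = -8 + (1 - 1*(-1)) = -8 + (1 + 1) = -8 + 2 = -6)
K(q, P) = -6*P
y = 49
H = -102
H + 51*sqrt(y + K(-4, 8)) = -102 + 51*sqrt(49 - 6*8) = -102 + 51*sqrt(49 - 48) = -102 + 51*sqrt(1) = -102 + 51*1 = -102 + 51 = -51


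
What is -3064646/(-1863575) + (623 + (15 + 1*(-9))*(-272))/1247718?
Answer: 3821933630653/2325216071850 ≈ 1.6437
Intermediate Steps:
-3064646/(-1863575) + (623 + (15 + 1*(-9))*(-272))/1247718 = -3064646*(-1/1863575) + (623 + (15 - 9)*(-272))*(1/1247718) = 3064646/1863575 + (623 + 6*(-272))*(1/1247718) = 3064646/1863575 + (623 - 1632)*(1/1247718) = 3064646/1863575 - 1009*1/1247718 = 3064646/1863575 - 1009/1247718 = 3821933630653/2325216071850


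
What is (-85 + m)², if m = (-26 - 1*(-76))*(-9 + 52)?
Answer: 4264225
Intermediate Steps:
m = 2150 (m = (-26 + 76)*43 = 50*43 = 2150)
(-85 + m)² = (-85 + 2150)² = 2065² = 4264225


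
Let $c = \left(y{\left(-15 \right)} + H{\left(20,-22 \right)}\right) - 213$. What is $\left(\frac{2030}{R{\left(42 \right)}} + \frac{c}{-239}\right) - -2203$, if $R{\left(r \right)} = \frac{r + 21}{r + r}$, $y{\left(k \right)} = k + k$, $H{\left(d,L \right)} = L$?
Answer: $\frac{3521026}{717} \approx 4910.8$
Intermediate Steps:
$y{\left(k \right)} = 2 k$
$R{\left(r \right)} = \frac{21 + r}{2 r}$
$c = -265$ ($c = \left(2 \left(-15\right) - 22\right) - 213 = \left(-30 - 22\right) - 213 = -52 - 213 = -265$)
$\left(\frac{2030}{R{\left(42 \right)}} + \frac{c}{-239}\right) - -2203 = \left(\frac{2030}{\frac{1}{2} \cdot \frac{1}{42} \left(21 + 42\right)} - \frac{265}{-239}\right) - -2203 = \left(\frac{2030}{\frac{1}{2} \cdot \frac{1}{42} \cdot 63} - - \frac{265}{239}\right) + 2203 = \left(\frac{2030}{\frac{3}{4}} + \frac{265}{239}\right) + 2203 = \left(2030 \cdot \frac{4}{3} + \frac{265}{239}\right) + 2203 = \left(\frac{8120}{3} + \frac{265}{239}\right) + 2203 = \frac{1941475}{717} + 2203 = \frac{3521026}{717}$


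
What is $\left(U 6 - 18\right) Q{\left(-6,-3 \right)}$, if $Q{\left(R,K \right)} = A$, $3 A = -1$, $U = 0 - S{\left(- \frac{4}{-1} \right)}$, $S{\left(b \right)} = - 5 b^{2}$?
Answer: $-154$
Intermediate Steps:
$U = 80$ ($U = 0 - - 5 \left(- \frac{4}{-1}\right)^{2} = 0 - - 5 \left(\left(-4\right) \left(-1\right)\right)^{2} = 0 - - 5 \cdot 4^{2} = 0 - \left(-5\right) 16 = 0 - -80 = 0 + 80 = 80$)
$A = - \frac{1}{3}$ ($A = \frac{1}{3} \left(-1\right) = - \frac{1}{3} \approx -0.33333$)
$Q{\left(R,K \right)} = - \frac{1}{3}$
$\left(U 6 - 18\right) Q{\left(-6,-3 \right)} = \left(80 \cdot 6 - 18\right) \left(- \frac{1}{3}\right) = \left(480 - 18\right) \left(- \frac{1}{3}\right) = 462 \left(- \frac{1}{3}\right) = -154$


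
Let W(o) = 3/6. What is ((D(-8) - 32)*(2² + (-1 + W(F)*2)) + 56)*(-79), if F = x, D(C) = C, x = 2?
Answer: 8216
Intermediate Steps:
F = 2
W(o) = ½ (W(o) = 3*(⅙) = ½)
((D(-8) - 32)*(2² + (-1 + W(F)*2)) + 56)*(-79) = ((-8 - 32)*(2² + (-1 + (½)*2)) + 56)*(-79) = (-40*(4 + (-1 + 1)) + 56)*(-79) = (-40*(4 + 0) + 56)*(-79) = (-40*4 + 56)*(-79) = (-160 + 56)*(-79) = -104*(-79) = 8216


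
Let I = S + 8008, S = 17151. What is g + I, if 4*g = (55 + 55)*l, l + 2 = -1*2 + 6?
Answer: 25214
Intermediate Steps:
l = 2 (l = -2 + (-1*2 + 6) = -2 + (-2 + 6) = -2 + 4 = 2)
g = 55 (g = ((55 + 55)*2)/4 = (110*2)/4 = (¼)*220 = 55)
I = 25159 (I = 17151 + 8008 = 25159)
g + I = 55 + 25159 = 25214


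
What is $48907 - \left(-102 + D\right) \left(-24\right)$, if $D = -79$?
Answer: $44563$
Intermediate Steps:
$48907 - \left(-102 + D\right) \left(-24\right) = 48907 - \left(-102 - 79\right) \left(-24\right) = 48907 - \left(-181\right) \left(-24\right) = 48907 - 4344 = 44563$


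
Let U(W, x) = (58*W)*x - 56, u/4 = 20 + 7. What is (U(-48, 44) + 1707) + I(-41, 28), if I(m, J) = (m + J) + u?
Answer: -120750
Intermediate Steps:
u = 108 (u = 4*(20 + 7) = 4*27 = 108)
I(m, J) = 108 + J + m (I(m, J) = (m + J) + 108 = (J + m) + 108 = 108 + J + m)
U(W, x) = -56 + 58*W*x (U(W, x) = 58*W*x - 56 = -56 + 58*W*x)
(U(-48, 44) + 1707) + I(-41, 28) = ((-56 + 58*(-48)*44) + 1707) + (108 + 28 - 41) = ((-56 - 122496) + 1707) + 95 = (-122552 + 1707) + 95 = -120845 + 95 = -120750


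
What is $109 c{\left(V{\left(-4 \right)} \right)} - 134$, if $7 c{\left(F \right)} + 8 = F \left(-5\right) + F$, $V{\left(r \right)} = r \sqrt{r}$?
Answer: $- \frac{1810}{7} + \frac{3488 i}{7} \approx -258.57 + 498.29 i$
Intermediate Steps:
$V{\left(r \right)} = r^{\frac{3}{2}}$
$c{\left(F \right)} = - \frac{8}{7} - \frac{4 F}{7}$ ($c{\left(F \right)} = - \frac{8}{7} + \frac{F \left(-5\right) + F}{7} = - \frac{8}{7} + \frac{- 5 F + F}{7} = - \frac{8}{7} + \frac{\left(-4\right) F}{7} = - \frac{8}{7} - \frac{4 F}{7}$)
$109 c{\left(V{\left(-4 \right)} \right)} - 134 = 109 \left(- \frac{8}{7} - \frac{4 \left(-4\right)^{\frac{3}{2}}}{7}\right) - 134 = 109 \left(- \frac{8}{7} - \frac{4 \left(- 8 i\right)}{7}\right) - 134 = 109 \left(- \frac{8}{7} + \frac{32 i}{7}\right) - 134 = \left(- \frac{872}{7} + \frac{3488 i}{7}\right) - 134 = - \frac{1810}{7} + \frac{3488 i}{7}$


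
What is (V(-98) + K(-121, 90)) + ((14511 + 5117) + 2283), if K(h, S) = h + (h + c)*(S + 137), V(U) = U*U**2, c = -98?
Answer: -969115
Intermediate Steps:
V(U) = U**3
K(h, S) = h + (-98 + h)*(137 + S) (K(h, S) = h + (h - 98)*(S + 137) = h + (-98 + h)*(137 + S))
(V(-98) + K(-121, 90)) + ((14511 + 5117) + 2283) = ((-98)**3 + (-13426 - 98*90 + 138*(-121) + 90*(-121))) + ((14511 + 5117) + 2283) = (-941192 + (-13426 - 8820 - 16698 - 10890)) + (19628 + 2283) = (-941192 - 49834) + 21911 = -991026 + 21911 = -969115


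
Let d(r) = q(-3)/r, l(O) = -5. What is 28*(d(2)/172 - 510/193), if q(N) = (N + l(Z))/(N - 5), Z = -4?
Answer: -1226729/16598 ≈ -73.908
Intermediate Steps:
q(N) = 1 (q(N) = (N - 5)/(N - 5) = (-5 + N)/(-5 + N) = 1)
d(r) = 1/r
28*(d(2)/172 - 510/193) = 28*(1/(2*172) - 510/193) = 28*((1/2)*(1/172) - 510*1/193) = 28*(1/344 - 510/193) = 28*(-175247/66392) = -1226729/16598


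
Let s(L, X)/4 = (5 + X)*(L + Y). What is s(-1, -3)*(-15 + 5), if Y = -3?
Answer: 320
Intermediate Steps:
s(L, X) = 4*(-3 + L)*(5 + X) (s(L, X) = 4*((5 + X)*(L - 3)) = 4*((5 + X)*(-3 + L)) = 4*((-3 + L)*(5 + X)) = 4*(-3 + L)*(5 + X))
s(-1, -3)*(-15 + 5) = (-60 - 12*(-3) + 20*(-1) + 4*(-1)*(-3))*(-15 + 5) = (-60 + 36 - 20 + 12)*(-10) = -32*(-10) = 320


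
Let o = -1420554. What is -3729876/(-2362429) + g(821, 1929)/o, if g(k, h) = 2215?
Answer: 5293257491069/3355957965666 ≈ 1.5773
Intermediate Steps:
-3729876/(-2362429) + g(821, 1929)/o = -3729876/(-2362429) + 2215/(-1420554) = -3729876*(-1/2362429) + 2215*(-1/1420554) = 3729876/2362429 - 2215/1420554 = 5293257491069/3355957965666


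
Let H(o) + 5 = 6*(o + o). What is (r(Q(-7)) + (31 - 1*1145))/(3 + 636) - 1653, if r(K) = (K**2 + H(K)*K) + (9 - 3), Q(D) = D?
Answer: -1056703/639 ≈ -1653.7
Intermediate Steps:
H(o) = -5 + 12*o (H(o) = -5 + 6*(o + o) = -5 + 6*(2*o) = -5 + 12*o)
r(K) = 6 + K**2 + K*(-5 + 12*K) (r(K) = (K**2 + (-5 + 12*K)*K) + (9 - 3) = (K**2 + K*(-5 + 12*K)) + 6 = 6 + K**2 + K*(-5 + 12*K))
(r(Q(-7)) + (31 - 1*1145))/(3 + 636) - 1653 = ((6 - 5*(-7) + 13*(-7)**2) + (31 - 1*1145))/(3 + 636) - 1653 = ((6 + 35 + 13*49) + (31 - 1145))/639 - 1653 = ((6 + 35 + 637) - 1114)*(1/639) - 1653 = (678 - 1114)*(1/639) - 1653 = -436*1/639 - 1653 = -436/639 - 1653 = -1056703/639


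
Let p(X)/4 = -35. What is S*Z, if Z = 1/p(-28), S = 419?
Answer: -419/140 ≈ -2.9929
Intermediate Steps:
p(X) = -140 (p(X) = 4*(-35) = -140)
Z = -1/140 (Z = 1/(-140) = -1/140 ≈ -0.0071429)
S*Z = 419*(-1/140) = -419/140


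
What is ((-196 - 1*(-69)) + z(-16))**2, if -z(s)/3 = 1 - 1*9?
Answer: 10609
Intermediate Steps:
z(s) = 24 (z(s) = -3*(1 - 1*9) = -3*(1 - 9) = -3*(-8) = 24)
((-196 - 1*(-69)) + z(-16))**2 = ((-196 - 1*(-69)) + 24)**2 = ((-196 + 69) + 24)**2 = (-127 + 24)**2 = (-103)**2 = 10609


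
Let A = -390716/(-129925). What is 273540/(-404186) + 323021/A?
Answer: 8481487324441205/78960968588 ≈ 1.0741e+5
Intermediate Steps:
A = 390716/129925 (A = -390716*(-1/129925) = 390716/129925 ≈ 3.0072)
273540/(-404186) + 323021/A = 273540/(-404186) + 323021/(390716/129925) = 273540*(-1/404186) + 323021*(129925/390716) = -136770/202093 + 41968503425/390716 = 8481487324441205/78960968588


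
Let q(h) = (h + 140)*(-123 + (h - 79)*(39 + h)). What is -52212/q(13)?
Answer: 17404/181305 ≈ 0.095993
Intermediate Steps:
q(h) = (-123 + (-79 + h)*(39 + h))*(140 + h) (q(h) = (140 + h)*(-123 + (-79 + h)*(39 + h)) = (-123 + (-79 + h)*(39 + h))*(140 + h))
-52212/q(13) = -52212/(-448560 + 13³ - 8804*13 + 100*13²) = -52212/(-448560 + 2197 - 114452 + 100*169) = -52212/(-448560 + 2197 - 114452 + 16900) = -52212/(-543915) = -52212*(-1/543915) = 17404/181305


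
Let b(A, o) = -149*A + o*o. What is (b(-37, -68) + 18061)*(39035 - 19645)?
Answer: 546759220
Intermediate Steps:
b(A, o) = o² - 149*A (b(A, o) = -149*A + o² = o² - 149*A)
(b(-37, -68) + 18061)*(39035 - 19645) = (((-68)² - 149*(-37)) + 18061)*(39035 - 19645) = ((4624 + 5513) + 18061)*19390 = (10137 + 18061)*19390 = 28198*19390 = 546759220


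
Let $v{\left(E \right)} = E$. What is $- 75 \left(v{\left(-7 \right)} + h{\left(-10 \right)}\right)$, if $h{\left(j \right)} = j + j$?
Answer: $2025$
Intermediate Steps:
$h{\left(j \right)} = 2 j$
$- 75 \left(v{\left(-7 \right)} + h{\left(-10 \right)}\right) = - 75 \left(-7 + 2 \left(-10\right)\right) = - 75 \left(-7 - 20\right) = \left(-75\right) \left(-27\right) = 2025$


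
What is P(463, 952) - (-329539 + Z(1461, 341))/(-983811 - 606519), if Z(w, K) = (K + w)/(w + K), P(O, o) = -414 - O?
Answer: -232508158/265055 ≈ -877.21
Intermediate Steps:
Z(w, K) = 1 (Z(w, K) = (K + w)/(K + w) = 1)
P(463, 952) - (-329539 + Z(1461, 341))/(-983811 - 606519) = (-414 - 1*463) - (-329539 + 1)/(-983811 - 606519) = (-414 - 463) - (-329538)/(-1590330) = -877 - (-329538)*(-1)/1590330 = -877 - 1*54923/265055 = -877 - 54923/265055 = -232508158/265055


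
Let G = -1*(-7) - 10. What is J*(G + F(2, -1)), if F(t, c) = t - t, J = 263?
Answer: -789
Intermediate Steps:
F(t, c) = 0
G = -3 (G = 7 - 10 = -3)
J*(G + F(2, -1)) = 263*(-3 + 0) = 263*(-3) = -789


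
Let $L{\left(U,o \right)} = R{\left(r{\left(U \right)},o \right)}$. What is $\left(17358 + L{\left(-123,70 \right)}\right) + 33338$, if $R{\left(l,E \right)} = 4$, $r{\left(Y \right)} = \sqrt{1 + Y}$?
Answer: $50700$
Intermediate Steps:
$L{\left(U,o \right)} = 4$
$\left(17358 + L{\left(-123,70 \right)}\right) + 33338 = \left(17358 + 4\right) + 33338 = 17362 + 33338 = 50700$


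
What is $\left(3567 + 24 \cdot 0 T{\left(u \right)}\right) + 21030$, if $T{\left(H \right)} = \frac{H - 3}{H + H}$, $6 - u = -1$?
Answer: $24597$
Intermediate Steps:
$u = 7$ ($u = 6 - -1 = 6 + 1 = 7$)
$T{\left(H \right)} = \frac{-3 + H}{2 H}$
$\left(3567 + 24 \cdot 0 T{\left(u \right)}\right) + 21030 = \left(3567 + 24 \cdot 0 \frac{-3 + 7}{2 \cdot 7}\right) + 21030 = \left(3567 + 0 \cdot \frac{1}{2} \cdot \frac{1}{7} \cdot 4\right) + 21030 = \left(3567 + 0 \cdot \frac{2}{7}\right) + 21030 = \left(3567 + 0\right) + 21030 = 3567 + 21030 = 24597$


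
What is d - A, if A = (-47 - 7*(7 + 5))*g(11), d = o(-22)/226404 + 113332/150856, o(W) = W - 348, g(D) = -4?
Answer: -558478236074/1067325057 ≈ -523.25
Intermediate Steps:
o(W) = -348 + W
d = 800093794/1067325057 (d = (-348 - 22)/226404 + 113332/150856 = -370*1/226404 + 113332*(1/150856) = -185/113202 + 28333/37714 = 800093794/1067325057 ≈ 0.74963)
A = 524 (A = (-47 - 7*(7 + 5))*(-4) = (-47 - 7*12)*(-4) = (-47 - 84)*(-4) = -131*(-4) = 524)
d - A = 800093794/1067325057 - 1*524 = 800093794/1067325057 - 524 = -558478236074/1067325057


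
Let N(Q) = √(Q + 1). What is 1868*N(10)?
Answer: 1868*√11 ≈ 6195.5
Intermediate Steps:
N(Q) = √(1 + Q)
1868*N(10) = 1868*√(1 + 10) = 1868*√11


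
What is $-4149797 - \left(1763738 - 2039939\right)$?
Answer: $-3873596$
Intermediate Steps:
$-4149797 - \left(1763738 - 2039939\right) = -4149797 - -276201 = -4149797 + 276201 = -3873596$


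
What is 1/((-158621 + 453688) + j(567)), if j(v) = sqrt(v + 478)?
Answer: 295067/87064533444 - sqrt(1045)/87064533444 ≈ 3.3887e-6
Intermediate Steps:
j(v) = sqrt(478 + v)
1/((-158621 + 453688) + j(567)) = 1/((-158621 + 453688) + sqrt(478 + 567)) = 1/(295067 + sqrt(1045))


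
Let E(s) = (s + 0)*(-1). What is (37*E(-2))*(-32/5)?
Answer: -2368/5 ≈ -473.60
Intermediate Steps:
E(s) = -s (E(s) = s*(-1) = -s)
(37*E(-2))*(-32/5) = (37*(-1*(-2)))*(-32/5) = (37*2)*(-32*⅕) = 74*(-32/5) = -2368/5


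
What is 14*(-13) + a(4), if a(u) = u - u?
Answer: -182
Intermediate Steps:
a(u) = 0
14*(-13) + a(4) = 14*(-13) + 0 = -182 + 0 = -182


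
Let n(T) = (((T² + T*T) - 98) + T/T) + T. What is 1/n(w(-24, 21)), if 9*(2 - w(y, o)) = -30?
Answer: -9/313 ≈ -0.028754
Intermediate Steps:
w(y, o) = 16/3 (w(y, o) = 2 - ⅑*(-30) = 2 + 10/3 = 16/3)
n(T) = -97 + T + 2*T² (n(T) = (((T² + T²) - 98) + 1) + T = ((2*T² - 98) + 1) + T = ((-98 + 2*T²) + 1) + T = (-97 + 2*T²) + T = -97 + T + 2*T²)
1/n(w(-24, 21)) = 1/(-97 + 16/3 + 2*(16/3)²) = 1/(-97 + 16/3 + 2*(256/9)) = 1/(-97 + 16/3 + 512/9) = 1/(-313/9) = -9/313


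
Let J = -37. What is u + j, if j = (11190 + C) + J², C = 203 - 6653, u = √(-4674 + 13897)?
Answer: 6109 + √9223 ≈ 6205.0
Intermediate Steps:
u = √9223 ≈ 96.036
C = -6450
j = 6109 (j = (11190 - 6450) + (-37)² = 4740 + 1369 = 6109)
u + j = √9223 + 6109 = 6109 + √9223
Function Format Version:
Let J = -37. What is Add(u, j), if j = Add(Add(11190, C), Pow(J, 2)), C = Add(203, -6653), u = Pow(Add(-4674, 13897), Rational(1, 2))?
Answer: Add(6109, Pow(9223, Rational(1, 2))) ≈ 6205.0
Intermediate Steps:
u = Pow(9223, Rational(1, 2)) ≈ 96.036
C = -6450
j = 6109 (j = Add(Add(11190, -6450), Pow(-37, 2)) = Add(4740, 1369) = 6109)
Add(u, j) = Add(Pow(9223, Rational(1, 2)), 6109) = Add(6109, Pow(9223, Rational(1, 2)))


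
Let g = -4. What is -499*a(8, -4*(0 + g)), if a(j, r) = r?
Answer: -7984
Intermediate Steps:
-499*a(8, -4*(0 + g)) = -(-1996)*(0 - 4) = -(-1996)*(-4) = -499*16 = -7984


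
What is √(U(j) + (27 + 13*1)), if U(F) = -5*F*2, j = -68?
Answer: 12*√5 ≈ 26.833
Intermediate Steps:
U(F) = -10*F
√(U(j) + (27 + 13*1)) = √(-10*(-68) + (27 + 13*1)) = √(680 + (27 + 13)) = √(680 + 40) = √720 = 12*√5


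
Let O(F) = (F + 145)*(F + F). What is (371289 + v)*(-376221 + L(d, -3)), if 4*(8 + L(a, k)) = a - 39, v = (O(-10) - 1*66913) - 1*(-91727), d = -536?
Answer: -592264675873/4 ≈ -1.4807e+11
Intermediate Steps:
O(F) = 2*F*(145 + F) (O(F) = (145 + F)*(2*F) = 2*F*(145 + F))
v = 22114 (v = (2*(-10)*(145 - 10) - 1*66913) - 1*(-91727) = (2*(-10)*135 - 66913) + 91727 = (-2700 - 66913) + 91727 = -69613 + 91727 = 22114)
L(a, k) = -71/4 + a/4 (L(a, k) = -8 + (a - 39)/4 = -8 + (-39 + a)/4 = -8 + (-39/4 + a/4) = -71/4 + a/4)
(371289 + v)*(-376221 + L(d, -3)) = (371289 + 22114)*(-376221 + (-71/4 + (1/4)*(-536))) = 393403*(-376221 + (-71/4 - 134)) = 393403*(-376221 - 607/4) = 393403*(-1505491/4) = -592264675873/4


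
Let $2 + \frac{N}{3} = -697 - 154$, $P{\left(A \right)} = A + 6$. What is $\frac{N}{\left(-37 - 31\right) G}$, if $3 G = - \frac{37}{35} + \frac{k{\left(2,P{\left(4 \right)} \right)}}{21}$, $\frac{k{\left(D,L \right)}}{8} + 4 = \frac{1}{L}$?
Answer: $- \frac{268695}{6052} \approx -44.398$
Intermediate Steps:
$P{\left(A \right)} = 6 + A$
$k{\left(D,L \right)} = -32 + \frac{8}{L}$
$N = -2559$ ($N = -6 + 3 \left(-697 - 154\right) = -6 + 3 \left(-851\right) = -6 - 2553 = -2559$)
$G = - \frac{89}{105}$ ($G = \frac{- \frac{37}{35} + \frac{-32 + \frac{8}{6 + 4}}{21}}{3} = \frac{\left(-37\right) \frac{1}{35} + \left(-32 + \frac{8}{10}\right) \frac{1}{21}}{3} = \frac{- \frac{37}{35} + \left(-32 + 8 \cdot \frac{1}{10}\right) \frac{1}{21}}{3} = \frac{- \frac{37}{35} + \left(-32 + \frac{4}{5}\right) \frac{1}{21}}{3} = \frac{- \frac{37}{35} - \frac{52}{35}}{3} = \frac{1}{3} \left(- \frac{89}{35}\right) = - \frac{89}{105} \approx -0.84762$)
$\frac{N}{\left(-37 - 31\right) G} = - \frac{2559}{\left(-37 - 31\right) \left(- \frac{89}{105}\right)} = - \frac{2559}{\left(-68\right) \left(- \frac{89}{105}\right)} = - \frac{2559}{\frac{6052}{105}} = \left(-2559\right) \frac{105}{6052} = - \frac{268695}{6052}$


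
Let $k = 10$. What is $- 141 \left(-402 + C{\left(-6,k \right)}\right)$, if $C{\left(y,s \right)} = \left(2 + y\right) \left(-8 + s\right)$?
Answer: $57810$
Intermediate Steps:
$C{\left(y,s \right)} = \left(-8 + s\right) \left(2 + y\right)$
$- 141 \left(-402 + C{\left(-6,k \right)}\right) = - 141 \left(-402 + \left(-16 - -48 + 2 \cdot 10 + 10 \left(-6\right)\right)\right) = - 141 \left(-402 + \left(-16 + 48 + 20 - 60\right)\right) = - 141 \left(-402 - 8\right) = \left(-141\right) \left(-410\right) = 57810$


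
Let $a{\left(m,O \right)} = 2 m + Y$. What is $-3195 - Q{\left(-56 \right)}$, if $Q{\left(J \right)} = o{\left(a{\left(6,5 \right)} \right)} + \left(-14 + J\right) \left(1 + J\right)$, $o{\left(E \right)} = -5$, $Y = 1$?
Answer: $-7040$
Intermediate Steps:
$a{\left(m,O \right)} = 1 + 2 m$ ($a{\left(m,O \right)} = 2 m + 1 = 1 + 2 m$)
$Q{\left(J \right)} = -5 + \left(1 + J\right) \left(-14 + J\right)$ ($Q{\left(J \right)} = -5 + \left(-14 + J\right) \left(1 + J\right) = -5 + \left(1 + J\right) \left(-14 + J\right)$)
$-3195 - Q{\left(-56 \right)} = -3195 - \left(-19 + \left(-56\right)^{2} - -728\right) = -3195 - \left(-19 + 3136 + 728\right) = -3195 - 3845 = -7040$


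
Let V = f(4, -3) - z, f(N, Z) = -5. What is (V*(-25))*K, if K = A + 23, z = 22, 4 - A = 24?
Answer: 2025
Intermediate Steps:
A = -20 (A = 4 - 1*24 = 4 - 24 = -20)
K = 3 (K = -20 + 23 = 3)
V = -27 (V = -5 - 1*22 = -5 - 22 = -27)
(V*(-25))*K = -27*(-25)*3 = 675*3 = 2025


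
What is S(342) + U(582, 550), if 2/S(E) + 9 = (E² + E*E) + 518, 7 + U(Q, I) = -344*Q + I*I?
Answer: 23979388547/234437 ≈ 1.0229e+5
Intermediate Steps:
U(Q, I) = -7 + I² - 344*Q (U(Q, I) = -7 + (-344*Q + I*I) = -7 + (-344*Q + I²) = -7 + (I² - 344*Q) = -7 + I² - 344*Q)
S(E) = 2/(509 + 2*E²) (S(E) = 2/(-9 + ((E² + E*E) + 518)) = 2/(-9 + ((E² + E²) + 518)) = 2/(-9 + (2*E² + 518)) = 2/(-9 + (518 + 2*E²)) = 2/(509 + 2*E²))
S(342) + U(582, 550) = 2/(509 + 2*342²) + (-7 + 550² - 344*582) = 2/(509 + 2*116964) + (-7 + 302500 - 200208) = 2/(509 + 233928) + 102285 = 2/234437 + 102285 = 23979388547/234437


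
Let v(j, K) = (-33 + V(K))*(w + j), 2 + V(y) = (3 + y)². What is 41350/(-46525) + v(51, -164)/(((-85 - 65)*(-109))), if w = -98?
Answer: -1145606831/15213675 ≈ -75.301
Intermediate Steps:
V(y) = -2 + (3 + y)²
v(j, K) = (-98 + j)*(-35 + (3 + K)²) (v(j, K) = (-33 + (-2 + (3 + K)²))*(-98 + j) = (-35 + (3 + K)²)*(-98 + j) = (-98 + j)*(-35 + (3 + K)²))
41350/(-46525) + v(51, -164)/(((-85 - 65)*(-109))) = 41350/(-46525) + (3430 - 98*(3 - 164)² - 35*51 + 51*(3 - 164)²)/(((-85 - 65)*(-109))) = 41350*(-1/46525) + (3430 - 98*(-161)² - 1785 + 51*(-161)²)/((-150*(-109))) = -1654/1861 + (3430 - 98*25921 - 1785 + 51*25921)/16350 = -1654/1861 + (3430 - 2540258 - 1785 + 1321971)*(1/16350) = -1654/1861 - 1216642*1/16350 = -1654/1861 - 608321/8175 = -1145606831/15213675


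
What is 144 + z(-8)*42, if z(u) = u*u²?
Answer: -21360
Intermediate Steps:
z(u) = u³
144 + z(-8)*42 = 144 + (-8)³*42 = 144 - 512*42 = 144 - 21504 = -21360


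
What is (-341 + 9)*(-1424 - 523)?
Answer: 646404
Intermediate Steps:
(-341 + 9)*(-1424 - 523) = -332*(-1947) = 646404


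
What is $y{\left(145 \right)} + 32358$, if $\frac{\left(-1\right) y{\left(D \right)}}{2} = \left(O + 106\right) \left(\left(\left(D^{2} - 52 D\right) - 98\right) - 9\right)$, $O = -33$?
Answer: $-1920830$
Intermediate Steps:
$y{\left(D \right)} = 15622 - 146 D^{2} + 7592 D$ ($y{\left(D \right)} = - 2 \left(-33 + 106\right) \left(\left(\left(D^{2} - 52 D\right) - 98\right) - 9\right) = - 2 \cdot 73 \left(\left(-98 + D^{2} - 52 D\right) - 9\right) = - 2 \cdot 73 \left(-107 + D^{2} - 52 D\right) = - 2 \left(-7811 - 3796 D + 73 D^{2}\right) = 15622 - 146 D^{2} + 7592 D$)
$y{\left(145 \right)} + 32358 = \left(15622 - 146 \cdot 145^{2} + 7592 \cdot 145\right) + 32358 = \left(15622 - 3069650 + 1100840\right) + 32358 = -1953188 + 32358 = -1920830$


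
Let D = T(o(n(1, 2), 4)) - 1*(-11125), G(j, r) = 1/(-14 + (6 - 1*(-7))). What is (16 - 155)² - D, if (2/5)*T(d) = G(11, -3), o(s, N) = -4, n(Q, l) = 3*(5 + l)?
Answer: 16397/2 ≈ 8198.5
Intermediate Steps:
n(Q, l) = 15 + 3*l
G(j, r) = -1 (G(j, r) = 1/(-14 + (6 + 7)) = 1/(-14 + 13) = 1/(-1) = -1)
T(d) = -5/2 (T(d) = (5/2)*(-1) = -5/2)
D = 22245/2 (D = -5/2 - 1*(-11125) = -5/2 + 11125 = 22245/2 ≈ 11123.)
(16 - 155)² - D = (16 - 155)² - 1*22245/2 = (-139)² - 22245/2 = 19321 - 22245/2 = 16397/2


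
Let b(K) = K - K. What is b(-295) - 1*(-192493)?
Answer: 192493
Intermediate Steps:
b(K) = 0
b(-295) - 1*(-192493) = 0 - 1*(-192493) = 0 + 192493 = 192493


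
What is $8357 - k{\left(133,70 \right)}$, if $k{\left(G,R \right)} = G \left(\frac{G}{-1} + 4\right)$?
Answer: $25514$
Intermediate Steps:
$k{\left(G,R \right)} = G \left(4 - G\right)$ ($k{\left(G,R \right)} = G \left(G \left(-1\right) + 4\right) = G \left(- G + 4\right) = G \left(4 - G\right)$)
$8357 - k{\left(133,70 \right)} = 8357 - 133 \left(4 - 133\right) = 8357 - 133 \left(-129\right) = 8357 - -17157 = 8357 + 17157 = 25514$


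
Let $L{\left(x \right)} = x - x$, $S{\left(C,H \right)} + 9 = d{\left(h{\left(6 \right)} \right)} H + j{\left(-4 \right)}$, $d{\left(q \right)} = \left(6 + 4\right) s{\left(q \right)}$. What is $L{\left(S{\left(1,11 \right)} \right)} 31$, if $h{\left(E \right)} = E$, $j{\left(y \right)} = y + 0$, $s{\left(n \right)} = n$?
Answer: $0$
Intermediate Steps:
$j{\left(y \right)} = y$
$d{\left(q \right)} = 10 q$ ($d{\left(q \right)} = \left(6 + 4\right) q = 10 q$)
$S{\left(C,H \right)} = -13 + 60 H$ ($S{\left(C,H \right)} = -9 + \left(10 \cdot 6 H - 4\right) = -9 + \left(60 H - 4\right) = -9 + \left(-4 + 60 H\right) = -13 + 60 H$)
$L{\left(x \right)} = 0$
$L{\left(S{\left(1,11 \right)} \right)} 31 = 0 \cdot 31 = 0$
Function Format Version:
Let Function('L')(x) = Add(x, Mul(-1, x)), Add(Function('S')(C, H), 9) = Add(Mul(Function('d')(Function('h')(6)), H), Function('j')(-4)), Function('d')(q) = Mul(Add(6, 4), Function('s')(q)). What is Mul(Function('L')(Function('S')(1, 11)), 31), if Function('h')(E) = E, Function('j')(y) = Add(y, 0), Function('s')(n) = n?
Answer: 0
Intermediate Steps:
Function('j')(y) = y
Function('d')(q) = Mul(10, q) (Function('d')(q) = Mul(Add(6, 4), q) = Mul(10, q))
Function('S')(C, H) = Add(-13, Mul(60, H)) (Function('S')(C, H) = Add(-9, Add(Mul(Mul(10, 6), H), -4)) = Add(-9, Add(Mul(60, H), -4)) = Add(-9, Add(-4, Mul(60, H))) = Add(-13, Mul(60, H)))
Function('L')(x) = 0
Mul(Function('L')(Function('S')(1, 11)), 31) = Mul(0, 31) = 0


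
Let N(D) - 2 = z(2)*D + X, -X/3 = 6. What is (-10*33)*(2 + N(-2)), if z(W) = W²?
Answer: 7260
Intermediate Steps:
X = -18 (X = -3*6 = -18)
N(D) = -16 + 4*D (N(D) = 2 + (2²*D - 18) = 2 + (4*D - 18) = 2 + (-18 + 4*D) = -16 + 4*D)
(-10*33)*(2 + N(-2)) = (-10*33)*(2 + (-16 + 4*(-2))) = -330*(2 + (-16 - 8)) = -330*(2 - 24) = -330*(-22) = 7260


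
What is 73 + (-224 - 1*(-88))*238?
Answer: -32295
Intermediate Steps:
73 + (-224 - 1*(-88))*238 = 73 + (-224 + 88)*238 = 73 - 136*238 = 73 - 32368 = -32295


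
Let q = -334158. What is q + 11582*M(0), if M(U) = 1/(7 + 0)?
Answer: -2327524/7 ≈ -3.3250e+5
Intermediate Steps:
M(U) = ⅐ (M(U) = 1/7 = ⅐)
q + 11582*M(0) = -334158 + 11582*(⅐) = -334158 + 11582/7 = -2327524/7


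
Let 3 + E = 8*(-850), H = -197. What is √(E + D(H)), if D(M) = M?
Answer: 10*I*√70 ≈ 83.666*I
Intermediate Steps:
E = -6803 (E = -3 + 8*(-850) = -3 - 6800 = -6803)
√(E + D(H)) = √(-6803 - 197) = √(-7000) = 10*I*√70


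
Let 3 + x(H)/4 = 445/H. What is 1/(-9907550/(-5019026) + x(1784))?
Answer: -1119242798/10104796641 ≈ -0.11076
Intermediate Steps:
x(H) = -12 + 1780/H (x(H) = -12 + 4*(445/H) = -12 + 1780/H)
1/(-9907550/(-5019026) + x(1784)) = 1/(-9907550/(-5019026) + (-12 + 1780/1784)) = 1/(-9907550*(-1/5019026) + (-12 + 1780*(1/1784))) = 1/(4953775/2509513 + (-12 + 445/446)) = 1/(4953775/2509513 - 4907/446) = 1/(-10104796641/1119242798) = -1119242798/10104796641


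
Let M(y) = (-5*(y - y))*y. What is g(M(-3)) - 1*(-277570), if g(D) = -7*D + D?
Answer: 277570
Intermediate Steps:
M(y) = 0 (M(y) = (-5*0)*y = 0*y = 0)
g(D) = -6*D
g(M(-3)) - 1*(-277570) = -6*0 - 1*(-277570) = 0 + 277570 = 277570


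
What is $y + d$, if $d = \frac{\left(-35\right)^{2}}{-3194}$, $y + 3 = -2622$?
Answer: $- \frac{8385475}{3194} \approx -2625.4$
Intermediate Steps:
$y = -2625$ ($y = -3 - 2622 = -2625$)
$d = - \frac{1225}{3194}$ ($d = 1225 \left(- \frac{1}{3194}\right) = - \frac{1225}{3194} \approx -0.38353$)
$y + d = -2625 - \frac{1225}{3194} = - \frac{8385475}{3194}$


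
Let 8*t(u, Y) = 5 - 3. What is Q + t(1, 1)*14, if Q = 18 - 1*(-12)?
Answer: 67/2 ≈ 33.500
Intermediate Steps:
t(u, Y) = 1/4 (t(u, Y) = (5 - 3)/8 = (1/8)*2 = 1/4)
Q = 30 (Q = 18 + 12 = 30)
Q + t(1, 1)*14 = 30 + (1/4)*14 = 30 + 7/2 = 67/2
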